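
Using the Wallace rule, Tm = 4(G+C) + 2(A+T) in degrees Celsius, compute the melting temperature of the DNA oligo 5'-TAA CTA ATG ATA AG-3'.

34°C

Counting bases: G=2, A=7, C=1, T=4
So N_AT = 11 and N_GC = 3.
Tm = 2×11 + 4×3 = 34°C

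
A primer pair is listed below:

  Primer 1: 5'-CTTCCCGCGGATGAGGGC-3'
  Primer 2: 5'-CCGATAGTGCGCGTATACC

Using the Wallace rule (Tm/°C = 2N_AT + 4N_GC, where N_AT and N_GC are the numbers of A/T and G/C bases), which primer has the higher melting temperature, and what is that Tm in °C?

Primer 1, 62°C

Primer 1: A+T=5, G+C=13 → Tm = 2(5)+4(13) = 62°C
Primer 2: A+T=8, G+C=11 → Tm = 2(8)+4(11) = 60°C
62°C vs 60°C → primer 1 is higher.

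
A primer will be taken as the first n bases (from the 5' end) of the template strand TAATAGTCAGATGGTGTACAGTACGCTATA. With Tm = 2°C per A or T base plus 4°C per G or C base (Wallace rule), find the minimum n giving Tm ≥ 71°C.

First 25 bases: TAATAGTCAGATGGTGTACAGTACG → Tm = 70°C (< 71°C)
First 26 bases: TAATAGTCAGATGGTGTACAGTACGC → Tm = 74°C (≥ 71°C)
Since every base adds ≥2°C, Tm only increases with n, so the threshold is first crossed at n = 26.

n = 26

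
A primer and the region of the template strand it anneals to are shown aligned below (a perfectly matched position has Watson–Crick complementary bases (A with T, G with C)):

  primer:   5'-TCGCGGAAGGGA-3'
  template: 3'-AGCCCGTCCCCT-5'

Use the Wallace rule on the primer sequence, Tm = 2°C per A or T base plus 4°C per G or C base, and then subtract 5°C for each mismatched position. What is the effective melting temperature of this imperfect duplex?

Primer base counts: A=3, T=1, G=6, C=2 → A+T=4, G+C=8
Perfect-match Tm = 2(4) + 4(8) = 8 + 32 = 40°C
Mismatches (positions where the bases are not complementary): 3 (at positions 4, 6, 8)
Effective Tm = 40 − 3×5 = 40 − 15 = 25°C

25°C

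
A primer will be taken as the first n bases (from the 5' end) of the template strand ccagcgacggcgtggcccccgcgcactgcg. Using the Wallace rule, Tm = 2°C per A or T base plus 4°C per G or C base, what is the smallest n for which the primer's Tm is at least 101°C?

First 27 bases: CCAGCGACGGCGTGGCCCCCGCGCACT → Tm = 98°C (< 101°C)
First 28 bases: CCAGCGACGGCGTGGCCCCCGCGCACTG → Tm = 102°C (≥ 101°C)
Since every base adds ≥2°C, Tm only increases with n, so the threshold is first crossed at n = 28.

n = 28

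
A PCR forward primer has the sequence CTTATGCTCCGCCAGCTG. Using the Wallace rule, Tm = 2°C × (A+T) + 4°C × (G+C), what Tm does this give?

58°C

Counting bases: T=5, G=4, C=7, A=2
AT pairs contribute 7, GC pairs contribute 11.
Tm = 4·11 + 2·7 = 44 + 14 = 58°C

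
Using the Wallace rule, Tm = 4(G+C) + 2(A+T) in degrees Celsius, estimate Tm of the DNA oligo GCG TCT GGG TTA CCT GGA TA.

62°C

Base counts: A=3, C=4, G=7, T=6
AT pairs contribute 9, GC pairs contribute 11.
Tm = 2×9 + 4×11 = 62°C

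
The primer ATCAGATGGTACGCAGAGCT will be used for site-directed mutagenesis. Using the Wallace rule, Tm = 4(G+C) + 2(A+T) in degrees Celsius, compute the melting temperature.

Scanning the sequence gives A=6, C=4, G=6, T=4.
So N_AT = 10 and N_GC = 10.
Tm = 2×10 + 4×10 = 60°C

60°C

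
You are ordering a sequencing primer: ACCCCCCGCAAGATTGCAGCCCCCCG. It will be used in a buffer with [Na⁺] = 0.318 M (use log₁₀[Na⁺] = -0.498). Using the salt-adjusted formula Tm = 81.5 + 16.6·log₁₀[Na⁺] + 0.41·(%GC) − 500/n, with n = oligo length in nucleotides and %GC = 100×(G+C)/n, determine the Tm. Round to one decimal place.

84.0°C

Length n = 26. Counting bases: C=14, A=5, T=2, G=5
G+C = 19, so %GC = 19/26 × 100 = 73.077%
Salt term: 16.6 × (-0.498) = -8.267
GC term: 0.41 × 73.077 = 29.962; length term: −500/26 = −19.231
Tm = 81.5 + (-8.267) + 29.962 − 19.231 = 83.964 → 84.0°C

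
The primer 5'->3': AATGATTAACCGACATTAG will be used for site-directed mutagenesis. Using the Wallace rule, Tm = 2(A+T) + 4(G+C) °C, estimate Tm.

50°C

Base counts: G=3, T=5, A=8, C=3
So N_AT = 13 and N_GC = 6.
Tm = 2(13) + 4(6) = 26 + 24 = 50°C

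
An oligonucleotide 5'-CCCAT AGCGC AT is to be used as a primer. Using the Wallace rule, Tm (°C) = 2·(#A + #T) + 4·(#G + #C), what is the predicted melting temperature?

Base counts: T=2, A=3, C=5, G=2
AT pairs contribute 5, GC pairs contribute 7.
Tm = 4·7 + 2·5 = 28 + 10 = 38°C

38°C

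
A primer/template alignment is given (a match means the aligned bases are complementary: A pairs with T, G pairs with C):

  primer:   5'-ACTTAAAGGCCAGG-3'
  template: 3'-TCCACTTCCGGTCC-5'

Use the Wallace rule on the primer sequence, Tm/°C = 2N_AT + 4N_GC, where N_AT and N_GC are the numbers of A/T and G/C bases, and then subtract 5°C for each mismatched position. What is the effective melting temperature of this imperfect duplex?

27°C

Primer base counts: A=5, T=2, G=4, C=3 → A+T=7, G+C=7
Perfect-match Tm = 2(7) + 4(7) = 14 + 28 = 42°C
Mismatches (positions where the bases are not complementary): 3 (at positions 2, 3, 5)
Effective Tm = 42 − 3×5 = 42 − 15 = 27°C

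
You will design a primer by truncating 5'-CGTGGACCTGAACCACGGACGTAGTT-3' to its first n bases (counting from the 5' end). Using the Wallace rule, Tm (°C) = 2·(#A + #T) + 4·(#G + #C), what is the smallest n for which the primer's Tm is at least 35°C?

n = 11

First 10 bases: CGTGGACCTG → Tm = 34°C (< 35°C)
First 11 bases: CGTGGACCTGA → Tm = 36°C (≥ 35°C)
Each additional base adds 2°C (A/T) or 4°C (G/C), so Tm is non-decreasing in n; n = 11 is the first length to reach 35°C.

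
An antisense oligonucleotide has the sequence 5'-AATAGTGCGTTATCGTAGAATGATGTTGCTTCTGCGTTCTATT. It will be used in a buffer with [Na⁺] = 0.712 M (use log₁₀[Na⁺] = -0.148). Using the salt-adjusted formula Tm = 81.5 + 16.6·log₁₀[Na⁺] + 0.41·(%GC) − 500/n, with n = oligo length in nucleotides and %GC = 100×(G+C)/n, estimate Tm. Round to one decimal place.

Length n = 43. Scanning the sequence gives T=18, G=10, A=9, C=6.
G+C = 16, so %GC = 16/43 × 100 = 37.209%
Salt term: 16.6 × (-0.148) = -2.457
GC term: 0.41 × 37.209 = 15.256; length term: −500/43 = −11.628
Tm = 81.5 + (-2.457) + 15.256 − 11.628 = 82.671 → 82.7°C

82.7°C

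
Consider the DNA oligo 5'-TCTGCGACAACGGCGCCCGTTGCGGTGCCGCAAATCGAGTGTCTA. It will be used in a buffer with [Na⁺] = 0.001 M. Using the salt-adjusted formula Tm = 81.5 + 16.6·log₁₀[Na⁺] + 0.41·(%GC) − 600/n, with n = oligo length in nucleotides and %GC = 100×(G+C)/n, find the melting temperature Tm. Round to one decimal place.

43.9°C

Length n = 45. Base counts: C=14, G=14, T=9, A=8
G+C = 28, so %GC = 28/45 × 100 = 62.222%
Salt term: 16.6 × (-3) = -49.8
GC term: 0.41 × 62.222 = 25.511; length term: −600/45 = −13.333
Tm = 81.5 + (-49.8) + 25.511 − 13.333 = 43.878 → 43.9°C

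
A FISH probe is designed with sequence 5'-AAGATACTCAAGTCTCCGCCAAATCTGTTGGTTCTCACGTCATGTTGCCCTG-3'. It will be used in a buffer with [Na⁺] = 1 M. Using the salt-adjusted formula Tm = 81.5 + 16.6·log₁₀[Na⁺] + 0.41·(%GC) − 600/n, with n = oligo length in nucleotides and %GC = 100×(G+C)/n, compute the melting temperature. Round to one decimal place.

89.7°C

Length n = 52. G=10, A=11, T=16, C=15
G+C = 25, so %GC = 25/52 × 100 = 48.077%
Salt term: 16.6 × (0) = 0
GC term: 0.41 × 48.077 = 19.712; length term: −600/52 = −11.538
Tm = 81.5 + (0) + 19.712 − 11.538 = 89.674 → 89.7°C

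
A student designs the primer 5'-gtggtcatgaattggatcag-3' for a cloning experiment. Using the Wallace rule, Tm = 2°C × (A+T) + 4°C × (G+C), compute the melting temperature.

58°C

G=7, A=5, T=6, C=2
So N_AT = 11 and N_GC = 9.
Tm = 2×11 + 4×9 = 58°C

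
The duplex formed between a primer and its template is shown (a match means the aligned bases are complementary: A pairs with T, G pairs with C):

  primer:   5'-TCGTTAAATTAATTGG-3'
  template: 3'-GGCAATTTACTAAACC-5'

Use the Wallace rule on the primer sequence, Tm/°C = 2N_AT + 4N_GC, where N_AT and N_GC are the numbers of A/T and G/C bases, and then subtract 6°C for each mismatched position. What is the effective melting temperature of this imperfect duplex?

Primer base counts: A=5, T=7, G=3, C=1 → A+T=12, G+C=4
Perfect-match Tm = 2(12) + 4(4) = 24 + 16 = 40°C
Mismatches (positions where the bases are not complementary): 3 (at positions 1, 10, 12)
Effective Tm = 40 − 3×6 = 40 − 18 = 22°C

22°C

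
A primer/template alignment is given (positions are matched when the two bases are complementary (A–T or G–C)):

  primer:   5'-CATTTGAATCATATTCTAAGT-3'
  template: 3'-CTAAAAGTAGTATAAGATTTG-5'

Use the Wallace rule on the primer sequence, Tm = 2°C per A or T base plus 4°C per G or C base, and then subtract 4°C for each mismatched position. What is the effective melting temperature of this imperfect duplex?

Primer base counts: A=7, T=9, G=2, C=3 → A+T=16, G+C=5
Perfect-match Tm = 2(16) + 4(5) = 32 + 20 = 52°C
Mismatches (positions where the bases are not complementary): 5 (at positions 1, 6, 7, 20, 21)
Effective Tm = 52 − 5×4 = 52 − 20 = 32°C

32°C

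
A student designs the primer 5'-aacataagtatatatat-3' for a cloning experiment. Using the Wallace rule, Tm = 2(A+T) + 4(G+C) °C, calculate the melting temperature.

Scanning the sequence gives T=6, G=1, A=9, C=1.
A+T = 15, G+C = 2
Tm = 2×15 + 4×2 = 38°C

38°C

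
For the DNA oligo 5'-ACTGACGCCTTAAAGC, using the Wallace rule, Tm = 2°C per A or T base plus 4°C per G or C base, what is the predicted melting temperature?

48°C

Counting bases: A=5, C=5, G=3, T=3
AT pairs contribute 8, GC pairs contribute 8.
Tm = 2×8 + 4×8 = 48°C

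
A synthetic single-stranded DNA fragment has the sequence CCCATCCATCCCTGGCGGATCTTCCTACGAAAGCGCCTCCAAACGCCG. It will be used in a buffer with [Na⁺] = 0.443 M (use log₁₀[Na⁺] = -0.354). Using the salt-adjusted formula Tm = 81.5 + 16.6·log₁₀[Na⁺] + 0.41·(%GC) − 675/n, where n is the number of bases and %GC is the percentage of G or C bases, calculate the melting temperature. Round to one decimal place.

87.2°C

Length n = 48. Counting bases: C=21, G=9, A=10, T=8
G+C = 30, so %GC = 30/48 × 100 = 62.5%
Salt term: 16.6 × (-0.354) = -5.876
GC term: 0.41 × 62.5 = 25.625; length term: −675/48 = −14.062
Tm = 81.5 + (-5.876) + 25.625 − 14.062 = 87.187 → 87.2°C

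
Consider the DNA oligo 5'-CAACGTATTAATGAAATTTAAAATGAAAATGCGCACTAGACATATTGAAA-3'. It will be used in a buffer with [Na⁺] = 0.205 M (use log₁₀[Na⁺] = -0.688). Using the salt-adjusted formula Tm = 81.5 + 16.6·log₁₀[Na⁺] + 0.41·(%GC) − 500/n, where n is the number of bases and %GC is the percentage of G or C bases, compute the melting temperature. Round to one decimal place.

70.7°C

Length n = 50. Counting bases: A=24, C=6, T=13, G=7
G+C = 13, so %GC = 13/50 × 100 = 26%
Salt term: 16.6 × (-0.688) = -11.421
GC term: 0.41 × 26 = 10.66; length term: −500/50 = −10
Tm = 81.5 + (-11.421) + 10.66 − 10 = 70.739 → 70.7°C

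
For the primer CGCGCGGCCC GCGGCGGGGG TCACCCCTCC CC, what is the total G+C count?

29

Scanning the sequence gives A=1, G=12, C=17, T=2.
Total G or C: 12 + 17 = 29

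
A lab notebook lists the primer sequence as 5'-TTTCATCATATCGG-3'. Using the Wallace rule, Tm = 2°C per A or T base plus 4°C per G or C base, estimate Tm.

38°C

A=3, C=3, G=2, T=6
A+T = 9, G+C = 5
Tm = 2(9) + 4(5) = 18 + 20 = 38°C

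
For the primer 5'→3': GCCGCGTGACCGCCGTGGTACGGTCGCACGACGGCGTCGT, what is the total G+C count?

30

Base counts: G=16, A=4, C=14, T=6
Total G or C: 16 + 14 = 30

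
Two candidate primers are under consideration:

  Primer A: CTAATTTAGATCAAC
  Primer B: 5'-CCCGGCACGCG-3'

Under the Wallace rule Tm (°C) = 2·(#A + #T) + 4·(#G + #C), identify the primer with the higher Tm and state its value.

Primer B, 42°C

Primer A: A+T=11, G+C=4 → Tm = 2(11)+4(4) = 38°C
Primer B: A+T=1, G+C=10 → Tm = 2(1)+4(10) = 42°C
38°C vs 42°C → primer B is higher.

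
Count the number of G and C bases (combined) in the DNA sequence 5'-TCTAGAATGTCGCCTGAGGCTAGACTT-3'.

Base counts: G=7, C=6, T=8, A=6
G+C = 7 + 6 = 13

13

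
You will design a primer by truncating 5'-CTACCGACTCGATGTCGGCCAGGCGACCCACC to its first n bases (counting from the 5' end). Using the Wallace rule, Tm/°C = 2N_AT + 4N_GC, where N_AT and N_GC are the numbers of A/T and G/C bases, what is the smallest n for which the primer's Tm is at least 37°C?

First 11 bases: CTACCGACTCG → Tm = 36°C (< 37°C)
First 12 bases: CTACCGACTCGA → Tm = 38°C (≥ 37°C)
Each additional base adds 2°C (A/T) or 4°C (G/C), so Tm is non-decreasing in n; n = 12 is the first length to reach 37°C.

n = 12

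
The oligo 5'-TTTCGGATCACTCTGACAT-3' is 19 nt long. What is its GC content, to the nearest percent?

Scanning the sequence gives T=7, C=5, A=4, G=3.
G+C = 3 + 5 = 8 out of 19 bases
%GC = 8/19 × 100 = 42.11% ≈ 42%

42%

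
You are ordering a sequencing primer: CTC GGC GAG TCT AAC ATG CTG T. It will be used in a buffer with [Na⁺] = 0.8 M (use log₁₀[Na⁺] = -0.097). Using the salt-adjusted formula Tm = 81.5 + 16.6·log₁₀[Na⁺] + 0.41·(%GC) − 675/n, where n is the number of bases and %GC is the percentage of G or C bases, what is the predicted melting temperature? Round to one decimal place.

Length n = 22. G=6, C=6, T=6, A=4
G+C = 12, so %GC = 12/22 × 100 = 54.545%
Salt term: 16.6 × (-0.097) = -1.61
GC term: 0.41 × 54.545 = 22.363; length term: −675/22 = −30.682
Tm = 81.5 + (-1.61) + 22.363 − 30.682 = 71.571 → 71.6°C

71.6°C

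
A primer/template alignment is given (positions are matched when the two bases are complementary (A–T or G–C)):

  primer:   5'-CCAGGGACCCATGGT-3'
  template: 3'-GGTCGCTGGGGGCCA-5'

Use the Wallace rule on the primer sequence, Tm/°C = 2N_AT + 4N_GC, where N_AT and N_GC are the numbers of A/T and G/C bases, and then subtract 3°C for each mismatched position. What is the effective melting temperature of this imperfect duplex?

Primer base counts: A=3, T=2, G=5, C=5 → A+T=5, G+C=10
Perfect-match Tm = 2(5) + 4(10) = 10 + 40 = 50°C
Mismatches (positions where the bases are not complementary): 3 (at positions 5, 11, 12)
Effective Tm = 50 − 3×3 = 50 − 9 = 41°C

41°C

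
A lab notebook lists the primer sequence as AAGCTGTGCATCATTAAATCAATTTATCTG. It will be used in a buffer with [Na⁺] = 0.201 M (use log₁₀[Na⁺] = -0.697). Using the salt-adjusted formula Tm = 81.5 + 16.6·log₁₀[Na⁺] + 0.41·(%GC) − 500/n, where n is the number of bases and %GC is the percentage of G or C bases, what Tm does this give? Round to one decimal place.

65.6°C

Length n = 30. Scanning the sequence gives C=5, G=4, A=10, T=11.
G+C = 9, so %GC = 9/30 × 100 = 30%
Salt term: 16.6 × (-0.697) = -11.57
GC term: 0.41 × 30 = 12.3; length term: −500/30 = −16.667
Tm = 81.5 + (-11.57) + 12.3 − 16.667 = 65.563 → 65.6°C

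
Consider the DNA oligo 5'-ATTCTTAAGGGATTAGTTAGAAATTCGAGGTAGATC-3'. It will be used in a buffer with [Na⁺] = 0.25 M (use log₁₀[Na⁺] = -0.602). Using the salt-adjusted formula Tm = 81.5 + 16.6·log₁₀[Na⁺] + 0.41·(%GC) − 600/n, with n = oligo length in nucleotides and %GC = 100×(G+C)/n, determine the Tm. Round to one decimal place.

68.5°C

Length n = 36. T=12, G=9, A=12, C=3
G+C = 12, so %GC = 12/36 × 100 = 33.333%
Salt term: 16.6 × (-0.602) = -9.993
GC term: 0.41 × 33.333 = 13.667; length term: −600/36 = −16.667
Tm = 81.5 + (-9.993) + 13.667 − 16.667 = 68.507 → 68.5°C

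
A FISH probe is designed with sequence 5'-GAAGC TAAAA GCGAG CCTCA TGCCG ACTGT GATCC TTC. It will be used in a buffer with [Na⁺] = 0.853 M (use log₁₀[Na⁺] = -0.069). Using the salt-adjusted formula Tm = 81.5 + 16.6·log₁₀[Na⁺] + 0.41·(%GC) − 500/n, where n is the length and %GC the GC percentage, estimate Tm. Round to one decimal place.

88.8°C

Length n = 38. Counting bases: T=8, C=11, G=9, A=10
G+C = 20, so %GC = 20/38 × 100 = 52.632%
Salt term: 16.6 × (-0.069) = -1.145
GC term: 0.41 × 52.632 = 21.579; length term: −500/38 = −13.158
Tm = 81.5 + (-1.145) + 21.579 − 13.158 = 88.776 → 88.8°C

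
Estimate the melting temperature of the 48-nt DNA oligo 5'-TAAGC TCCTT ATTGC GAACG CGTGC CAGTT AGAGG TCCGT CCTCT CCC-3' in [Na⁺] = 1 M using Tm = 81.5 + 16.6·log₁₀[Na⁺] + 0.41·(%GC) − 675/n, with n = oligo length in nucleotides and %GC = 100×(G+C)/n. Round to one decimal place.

Length n = 48. Counting bases: C=16, A=8, T=13, G=11
G+C = 27, so %GC = 27/48 × 100 = 56.25%
Salt term: 16.6 × (0) = 0
GC term: 0.41 × 56.25 = 23.062; length term: −675/48 = −14.062
Tm = 81.5 + (0) + 23.062 − 14.062 = 90.5 → 90.5°C

90.5°C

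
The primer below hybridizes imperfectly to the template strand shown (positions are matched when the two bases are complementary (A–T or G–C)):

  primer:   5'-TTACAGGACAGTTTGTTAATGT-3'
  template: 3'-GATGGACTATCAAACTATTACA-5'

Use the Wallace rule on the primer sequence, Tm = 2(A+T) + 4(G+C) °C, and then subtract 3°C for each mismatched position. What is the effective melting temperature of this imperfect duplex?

43°C

Primer base counts: A=6, T=9, G=5, C=2 → A+T=15, G+C=7
Perfect-match Tm = 2(15) + 4(7) = 30 + 28 = 58°C
Mismatches (positions where the bases are not complementary): 5 (at positions 1, 5, 6, 9, 16)
Effective Tm = 58 − 5×3 = 58 − 15 = 43°C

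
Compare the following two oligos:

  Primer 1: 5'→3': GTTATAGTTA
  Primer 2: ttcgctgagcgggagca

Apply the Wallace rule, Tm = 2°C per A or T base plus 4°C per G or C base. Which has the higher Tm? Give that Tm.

Primer 2, 56°C

Primer 1: A+T=8, G+C=2 → Tm = 2(8)+4(2) = 24°C
Primer 2: A+T=6, G+C=11 → Tm = 2(6)+4(11) = 56°C
24°C vs 56°C → primer 2 is higher.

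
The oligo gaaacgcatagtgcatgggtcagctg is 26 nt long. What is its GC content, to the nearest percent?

54%

Base counts: T=5, C=5, G=9, A=7
G+C = 9 + 5 = 14 out of 26 bases
%GC = 14/26 × 100 = 53.85% ≈ 54%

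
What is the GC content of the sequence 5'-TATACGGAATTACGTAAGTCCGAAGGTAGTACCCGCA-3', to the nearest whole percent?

46%

Base counts: T=8, C=8, A=12, G=9
G+C = 9 + 8 = 17 out of 37 bases
%GC = 17/37 × 100 = 45.95% ≈ 46%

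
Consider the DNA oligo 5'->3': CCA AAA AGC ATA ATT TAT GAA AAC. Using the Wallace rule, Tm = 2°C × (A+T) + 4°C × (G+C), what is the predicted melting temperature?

60°C

Counting bases: A=13, T=5, G=2, C=4
AT pairs contribute 18, GC pairs contribute 6.
Tm = 2×18 + 4×6 = 60°C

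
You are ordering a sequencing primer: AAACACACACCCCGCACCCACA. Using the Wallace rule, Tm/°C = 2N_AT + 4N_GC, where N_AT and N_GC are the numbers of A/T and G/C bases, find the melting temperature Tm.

Counting bases: G=1, T=0, C=12, A=9
So N_AT = 9 and N_GC = 13.
Tm = 2(9) + 4(13) = 18 + 52 = 70°C

70°C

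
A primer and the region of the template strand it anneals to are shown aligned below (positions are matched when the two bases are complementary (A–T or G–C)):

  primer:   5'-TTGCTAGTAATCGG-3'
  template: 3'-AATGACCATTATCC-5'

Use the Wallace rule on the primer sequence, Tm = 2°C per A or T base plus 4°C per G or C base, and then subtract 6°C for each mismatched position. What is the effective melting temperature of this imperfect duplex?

22°C

Primer base counts: A=3, T=5, G=4, C=2 → A+T=8, G+C=6
Perfect-match Tm = 2(8) + 4(6) = 16 + 24 = 40°C
Mismatches (positions where the bases are not complementary): 3 (at positions 3, 6, 12)
Effective Tm = 40 − 3×6 = 40 − 18 = 22°C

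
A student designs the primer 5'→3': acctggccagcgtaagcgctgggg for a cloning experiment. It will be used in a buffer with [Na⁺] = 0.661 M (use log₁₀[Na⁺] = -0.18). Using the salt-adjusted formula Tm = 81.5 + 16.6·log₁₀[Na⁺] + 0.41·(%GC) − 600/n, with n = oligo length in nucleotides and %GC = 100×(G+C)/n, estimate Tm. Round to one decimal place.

82.6°C

Length n = 24. Scanning the sequence gives A=4, T=3, C=7, G=10.
G+C = 17, so %GC = 17/24 × 100 = 70.833%
Salt term: 16.6 × (-0.18) = -2.988
GC term: 0.41 × 70.833 = 29.042; length term: −600/24 = −25
Tm = 81.5 + (-2.988) + 29.042 − 25 = 82.554 → 82.6°C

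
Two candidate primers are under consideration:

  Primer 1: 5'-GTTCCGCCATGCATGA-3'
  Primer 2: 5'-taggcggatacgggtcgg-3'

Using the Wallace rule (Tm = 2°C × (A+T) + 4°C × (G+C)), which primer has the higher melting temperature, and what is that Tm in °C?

Primer 2, 60°C

Primer 1: A+T=7, G+C=9 → Tm = 2(7)+4(9) = 50°C
Primer 2: A+T=6, G+C=12 → Tm = 2(6)+4(12) = 60°C
50°C vs 60°C → primer 2 is higher.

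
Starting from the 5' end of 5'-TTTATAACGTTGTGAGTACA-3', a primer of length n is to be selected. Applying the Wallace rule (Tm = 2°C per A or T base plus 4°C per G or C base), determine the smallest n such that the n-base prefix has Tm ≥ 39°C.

First 15 bases: TTTATAACGTTGTGA → Tm = 38°C (< 39°C)
First 16 bases: TTTATAACGTTGTGAG → Tm = 42°C (≥ 39°C)
Each additional base adds 2°C (A/T) or 4°C (G/C), so Tm is non-decreasing in n; n = 16 is the first length to reach 39°C.

n = 16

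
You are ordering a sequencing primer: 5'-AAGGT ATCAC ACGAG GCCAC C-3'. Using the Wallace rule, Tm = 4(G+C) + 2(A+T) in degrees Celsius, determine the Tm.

C=7, A=7, T=2, G=5
So N_AT = 9 and N_GC = 12.
Tm = 2(9) + 4(12) = 18 + 48 = 66°C

66°C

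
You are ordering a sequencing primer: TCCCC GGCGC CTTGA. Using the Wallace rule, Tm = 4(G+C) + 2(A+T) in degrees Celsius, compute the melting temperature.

Base counts: T=3, C=7, A=1, G=4
AT pairs contribute 4, GC pairs contribute 11.
Tm = 2×4 + 4×11 = 52°C

52°C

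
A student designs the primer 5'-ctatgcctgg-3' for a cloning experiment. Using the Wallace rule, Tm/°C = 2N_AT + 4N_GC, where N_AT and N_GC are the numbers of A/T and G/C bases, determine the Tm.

Counting bases: A=1, T=3, C=3, G=3
So N_AT = 4 and N_GC = 6.
Tm = 2(4) + 4(6) = 8 + 24 = 32°C

32°C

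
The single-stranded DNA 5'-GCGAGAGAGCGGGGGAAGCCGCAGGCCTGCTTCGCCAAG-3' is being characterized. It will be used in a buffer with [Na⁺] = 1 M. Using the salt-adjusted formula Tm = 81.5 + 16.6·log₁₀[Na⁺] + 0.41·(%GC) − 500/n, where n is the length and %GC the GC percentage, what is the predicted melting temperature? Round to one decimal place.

98.1°C

Length n = 39. Counting bases: A=8, C=11, T=3, G=17
G+C = 28, so %GC = 28/39 × 100 = 71.795%
Salt term: 16.6 × (0) = 0
GC term: 0.41 × 71.795 = 29.436; length term: −500/39 = −12.821
Tm = 81.5 + (0) + 29.436 − 12.821 = 98.115 → 98.1°C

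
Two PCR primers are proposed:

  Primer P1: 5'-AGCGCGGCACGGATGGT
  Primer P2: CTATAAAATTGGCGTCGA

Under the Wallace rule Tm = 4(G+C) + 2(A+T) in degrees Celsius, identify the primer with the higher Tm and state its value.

Primer P1: A+T=5, G+C=12 → Tm = 2(5)+4(12) = 58°C
Primer P2: A+T=11, G+C=7 → Tm = 2(11)+4(7) = 50°C
58°C vs 50°C → primer P1 is higher.

Primer P1, 58°C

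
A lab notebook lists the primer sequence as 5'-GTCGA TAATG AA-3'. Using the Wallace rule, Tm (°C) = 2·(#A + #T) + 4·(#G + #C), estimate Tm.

32°C

Scanning the sequence gives G=3, C=1, T=3, A=5.
A+T = 8, G+C = 4
Tm = 2(8) + 4(4) = 16 + 16 = 32°C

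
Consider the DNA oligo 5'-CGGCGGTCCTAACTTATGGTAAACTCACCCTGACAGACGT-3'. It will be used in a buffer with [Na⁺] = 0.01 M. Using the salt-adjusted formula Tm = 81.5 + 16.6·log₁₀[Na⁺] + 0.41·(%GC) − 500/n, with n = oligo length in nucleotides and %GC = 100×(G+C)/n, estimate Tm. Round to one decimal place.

Length n = 40. Base counts: G=9, A=10, T=9, C=12
G+C = 21, so %GC = 21/40 × 100 = 52.5%
Salt term: 16.6 × (-2) = -33.2
GC term: 0.41 × 52.5 = 21.525; length term: −500/40 = −12.5
Tm = 81.5 + (-33.2) + 21.525 − 12.5 = 57.325 → 57.3°C

57.3°C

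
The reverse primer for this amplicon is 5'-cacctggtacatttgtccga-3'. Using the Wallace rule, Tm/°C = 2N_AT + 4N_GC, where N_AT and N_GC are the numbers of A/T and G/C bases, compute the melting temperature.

G=4, A=4, T=6, C=6
A+T = 10, G+C = 10
Tm = 2(10) + 4(10) = 20 + 40 = 60°C

60°C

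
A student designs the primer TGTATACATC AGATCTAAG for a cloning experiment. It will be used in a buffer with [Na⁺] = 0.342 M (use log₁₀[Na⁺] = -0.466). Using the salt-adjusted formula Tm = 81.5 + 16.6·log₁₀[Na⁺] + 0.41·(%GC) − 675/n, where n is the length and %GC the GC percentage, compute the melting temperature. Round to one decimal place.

51.2°C

Length n = 19. Counting bases: A=7, C=3, G=3, T=6
G+C = 6, so %GC = 6/19 × 100 = 31.579%
Salt term: 16.6 × (-0.466) = -7.736
GC term: 0.41 × 31.579 = 12.947; length term: −675/19 = −35.526
Tm = 81.5 + (-7.736) + 12.947 − 35.526 = 51.185 → 51.2°C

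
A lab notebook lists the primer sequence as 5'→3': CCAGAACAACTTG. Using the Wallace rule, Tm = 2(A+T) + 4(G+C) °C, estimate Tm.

38°C

T=2, C=4, G=2, A=5
A+T = 7, G+C = 6
Tm = 4·6 + 2·7 = 24 + 14 = 38°C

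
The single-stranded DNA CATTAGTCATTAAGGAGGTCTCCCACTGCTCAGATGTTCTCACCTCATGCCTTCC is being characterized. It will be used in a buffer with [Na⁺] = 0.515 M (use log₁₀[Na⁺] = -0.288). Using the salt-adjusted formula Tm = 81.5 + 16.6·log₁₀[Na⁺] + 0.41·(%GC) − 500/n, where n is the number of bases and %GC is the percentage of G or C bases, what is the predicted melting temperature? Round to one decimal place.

87.8°C

Length n = 55. C=18, T=17, A=11, G=9
G+C = 27, so %GC = 27/55 × 100 = 49.091%
Salt term: 16.6 × (-0.288) = -4.781
GC term: 0.41 × 49.091 = 20.127; length term: −500/55 = −9.091
Tm = 81.5 + (-4.781) + 20.127 − 9.091 = 87.755 → 87.8°C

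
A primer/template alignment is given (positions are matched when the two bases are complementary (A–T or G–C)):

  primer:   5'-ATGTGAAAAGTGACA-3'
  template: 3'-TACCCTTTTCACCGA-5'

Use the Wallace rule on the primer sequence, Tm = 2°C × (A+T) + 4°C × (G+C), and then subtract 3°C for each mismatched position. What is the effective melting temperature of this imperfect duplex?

Primer base counts: A=7, T=3, G=4, C=1 → A+T=10, G+C=5
Perfect-match Tm = 2(10) + 4(5) = 20 + 20 = 40°C
Mismatches (positions where the bases are not complementary): 3 (at positions 4, 13, 15)
Effective Tm = 40 − 3×3 = 40 − 9 = 31°C

31°C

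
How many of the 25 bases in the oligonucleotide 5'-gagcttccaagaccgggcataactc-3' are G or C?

14

Base counts: G=6, A=7, C=8, T=4
Total G or C: 6 + 8 = 14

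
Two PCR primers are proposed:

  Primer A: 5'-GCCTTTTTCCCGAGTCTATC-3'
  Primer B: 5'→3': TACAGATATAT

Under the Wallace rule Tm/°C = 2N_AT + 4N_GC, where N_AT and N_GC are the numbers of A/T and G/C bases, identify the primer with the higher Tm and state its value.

Primer A, 60°C

Primer A: A+T=10, G+C=10 → Tm = 2(10)+4(10) = 60°C
Primer B: A+T=9, G+C=2 → Tm = 2(9)+4(2) = 26°C
60°C vs 26°C → primer A is higher.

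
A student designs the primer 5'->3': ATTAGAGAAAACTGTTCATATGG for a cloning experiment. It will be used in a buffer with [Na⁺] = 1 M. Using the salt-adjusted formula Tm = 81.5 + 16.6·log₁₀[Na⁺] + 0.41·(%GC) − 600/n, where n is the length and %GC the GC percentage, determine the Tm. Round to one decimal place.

67.9°C

Length n = 23. Scanning the sequence gives G=5, A=9, T=7, C=2.
G+C = 7, so %GC = 7/23 × 100 = 30.435%
Salt term: 16.6 × (0) = 0
GC term: 0.41 × 30.435 = 12.478; length term: −600/23 = −26.087
Tm = 81.5 + (0) + 12.478 − 26.087 = 67.891 → 67.9°C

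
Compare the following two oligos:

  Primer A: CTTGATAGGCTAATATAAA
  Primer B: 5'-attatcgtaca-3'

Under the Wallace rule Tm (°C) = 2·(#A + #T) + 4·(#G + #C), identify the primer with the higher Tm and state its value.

Primer A, 48°C

Primer A: A+T=14, G+C=5 → Tm = 2(14)+4(5) = 48°C
Primer B: A+T=8, G+C=3 → Tm = 2(8)+4(3) = 28°C
48°C vs 28°C → primer A is higher.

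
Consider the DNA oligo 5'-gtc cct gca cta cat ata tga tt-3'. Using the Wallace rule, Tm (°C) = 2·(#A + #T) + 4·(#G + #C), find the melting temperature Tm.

64°C

Counting bases: T=8, A=6, G=3, C=6
AT pairs contribute 14, GC pairs contribute 9.
Tm = 4·9 + 2·14 = 36 + 28 = 64°C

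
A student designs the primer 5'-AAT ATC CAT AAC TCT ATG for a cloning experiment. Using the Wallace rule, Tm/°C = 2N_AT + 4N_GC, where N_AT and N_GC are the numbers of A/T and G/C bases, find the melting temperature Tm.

46°C

Counting bases: A=7, G=1, T=6, C=4
A+T = 13, G+C = 5
Tm = 4·5 + 2·13 = 20 + 26 = 46°C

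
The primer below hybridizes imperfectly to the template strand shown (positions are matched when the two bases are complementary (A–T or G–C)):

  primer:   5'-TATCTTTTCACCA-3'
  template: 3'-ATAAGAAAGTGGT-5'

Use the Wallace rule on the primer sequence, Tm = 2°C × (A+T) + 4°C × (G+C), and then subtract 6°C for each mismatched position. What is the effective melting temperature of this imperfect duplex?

Primer base counts: A=3, T=6, G=0, C=4 → A+T=9, G+C=4
Perfect-match Tm = 2(9) + 4(4) = 18 + 16 = 34°C
Mismatches (positions where the bases are not complementary): 2 (at positions 4, 5)
Effective Tm = 34 − 2×6 = 34 − 12 = 22°C

22°C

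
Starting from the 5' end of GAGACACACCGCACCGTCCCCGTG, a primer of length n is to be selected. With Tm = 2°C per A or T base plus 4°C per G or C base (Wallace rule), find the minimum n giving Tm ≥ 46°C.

First 13 bases: GAGACACACCGCA → Tm = 42°C (< 46°C)
First 14 bases: GAGACACACCGCAC → Tm = 46°C (≥ 46°C)
Each additional base adds 2°C (A/T) or 4°C (G/C), so Tm is non-decreasing in n; n = 14 is the first length to reach 46°C.

n = 14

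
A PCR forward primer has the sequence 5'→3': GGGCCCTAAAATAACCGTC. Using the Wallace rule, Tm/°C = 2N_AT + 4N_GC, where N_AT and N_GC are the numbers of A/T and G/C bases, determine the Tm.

Base counts: G=4, T=3, A=6, C=6
AT pairs contribute 9, GC pairs contribute 10.
Tm = 4·10 + 2·9 = 40 + 18 = 58°C

58°C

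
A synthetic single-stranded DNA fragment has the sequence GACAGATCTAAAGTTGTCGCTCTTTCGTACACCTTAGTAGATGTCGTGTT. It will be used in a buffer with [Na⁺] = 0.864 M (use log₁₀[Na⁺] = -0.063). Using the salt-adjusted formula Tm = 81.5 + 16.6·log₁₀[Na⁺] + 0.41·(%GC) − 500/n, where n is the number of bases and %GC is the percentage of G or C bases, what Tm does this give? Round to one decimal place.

87.7°C

Length n = 50. Counting bases: G=11, A=11, C=10, T=18
G+C = 21, so %GC = 21/50 × 100 = 42%
Salt term: 16.6 × (-0.063) = -1.046
GC term: 0.41 × 42 = 17.22; length term: −500/50 = −10
Tm = 81.5 + (-1.046) + 17.22 − 10 = 87.674 → 87.7°C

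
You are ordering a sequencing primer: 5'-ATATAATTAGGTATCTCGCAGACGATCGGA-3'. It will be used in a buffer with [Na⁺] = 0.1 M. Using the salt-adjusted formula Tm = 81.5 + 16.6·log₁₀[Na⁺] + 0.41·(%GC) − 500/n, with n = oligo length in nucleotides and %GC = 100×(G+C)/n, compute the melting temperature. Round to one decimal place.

64.6°C

Length n = 30. T=8, G=7, C=5, A=10
G+C = 12, so %GC = 12/30 × 100 = 40%
Salt term: 16.6 × (-1) = -16.6
GC term: 0.41 × 40 = 16.4; length term: −500/30 = −16.667
Tm = 81.5 + (-16.6) + 16.4 − 16.667 = 64.633 → 64.6°C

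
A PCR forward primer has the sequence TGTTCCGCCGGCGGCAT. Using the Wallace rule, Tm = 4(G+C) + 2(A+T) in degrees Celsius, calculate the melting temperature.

Base counts: G=6, A=1, C=6, T=4
AT pairs contribute 5, GC pairs contribute 12.
Tm = 2×5 + 4×12 = 58°C

58°C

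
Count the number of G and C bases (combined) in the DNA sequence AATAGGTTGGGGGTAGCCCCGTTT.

13

Base counts: G=9, T=7, A=4, C=4
Total G or C: 9 + 4 = 13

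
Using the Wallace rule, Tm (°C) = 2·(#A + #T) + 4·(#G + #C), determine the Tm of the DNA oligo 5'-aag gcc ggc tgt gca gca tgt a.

70°C

T=4, C=5, A=5, G=8
So N_AT = 9 and N_GC = 13.
Tm = 2(9) + 4(13) = 18 + 52 = 70°C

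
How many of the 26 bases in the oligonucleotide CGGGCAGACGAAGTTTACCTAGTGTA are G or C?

Scanning the sequence gives C=5, T=6, A=7, G=8.
G+C = 8 + 5 = 13

13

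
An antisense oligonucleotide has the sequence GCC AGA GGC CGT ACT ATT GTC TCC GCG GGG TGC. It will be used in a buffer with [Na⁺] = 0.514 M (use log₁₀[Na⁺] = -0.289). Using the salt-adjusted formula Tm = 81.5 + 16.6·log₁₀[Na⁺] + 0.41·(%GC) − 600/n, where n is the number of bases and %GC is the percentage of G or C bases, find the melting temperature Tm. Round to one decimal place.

85.9°C

Length n = 33. A=4, C=10, T=7, G=12
G+C = 22, so %GC = 22/33 × 100 = 66.667%
Salt term: 16.6 × (-0.289) = -4.797
GC term: 0.41 × 66.667 = 27.333; length term: −600/33 = −18.182
Tm = 81.5 + (-4.797) + 27.333 − 18.182 = 85.854 → 85.9°C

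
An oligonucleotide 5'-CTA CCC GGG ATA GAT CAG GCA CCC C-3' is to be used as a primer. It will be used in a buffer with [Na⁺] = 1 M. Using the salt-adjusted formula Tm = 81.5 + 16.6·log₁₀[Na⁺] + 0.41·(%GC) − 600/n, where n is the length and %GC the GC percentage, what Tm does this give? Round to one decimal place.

Length n = 25. Scanning the sequence gives G=6, T=3, A=6, C=10.
G+C = 16, so %GC = 16/25 × 100 = 64%
Salt term: 16.6 × (0) = 0
GC term: 0.41 × 64 = 26.24; length term: −600/25 = −24
Tm = 81.5 + (0) + 26.24 − 24 = 83.74 → 83.7°C

83.7°C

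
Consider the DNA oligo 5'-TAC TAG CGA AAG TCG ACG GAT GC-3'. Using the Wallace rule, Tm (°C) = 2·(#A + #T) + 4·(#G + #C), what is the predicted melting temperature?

Counting bases: C=5, T=4, G=7, A=7
A+T = 11, G+C = 12
Tm = 2×11 + 4×12 = 70°C

70°C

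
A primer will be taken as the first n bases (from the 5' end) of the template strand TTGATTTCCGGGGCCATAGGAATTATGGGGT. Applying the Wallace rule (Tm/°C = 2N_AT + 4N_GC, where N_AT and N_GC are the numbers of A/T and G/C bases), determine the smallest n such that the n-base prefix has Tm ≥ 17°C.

n = 8

First 7 bases: TTGATTT → Tm = 16°C (< 17°C)
First 8 bases: TTGATTTC → Tm = 20°C (≥ 17°C)
Since every base adds ≥2°C, Tm only increases with n, so the threshold is first crossed at n = 8.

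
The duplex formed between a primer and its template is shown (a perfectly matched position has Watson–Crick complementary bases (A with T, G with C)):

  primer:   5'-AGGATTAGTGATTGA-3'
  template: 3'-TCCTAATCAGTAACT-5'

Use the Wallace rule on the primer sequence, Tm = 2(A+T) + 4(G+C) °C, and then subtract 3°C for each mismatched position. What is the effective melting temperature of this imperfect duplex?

37°C

Primer base counts: A=5, T=5, G=5, C=0 → A+T=10, G+C=5
Perfect-match Tm = 2(10) + 4(5) = 20 + 20 = 40°C
Mismatches (positions where the bases are not complementary): 1 (at position 10)
Effective Tm = 40 − 1×3 = 40 − 3 = 37°C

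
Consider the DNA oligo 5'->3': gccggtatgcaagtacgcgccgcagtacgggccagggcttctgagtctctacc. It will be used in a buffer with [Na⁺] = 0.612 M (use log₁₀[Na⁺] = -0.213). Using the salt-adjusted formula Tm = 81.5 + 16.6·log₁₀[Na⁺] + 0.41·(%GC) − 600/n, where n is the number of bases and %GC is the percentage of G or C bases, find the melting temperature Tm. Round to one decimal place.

Length n = 53. A=9, G=17, C=17, T=10
G+C = 34, so %GC = 34/53 × 100 = 64.151%
Salt term: 16.6 × (-0.213) = -3.536
GC term: 0.41 × 64.151 = 26.302; length term: −600/53 = −11.321
Tm = 81.5 + (-3.536) + 26.302 − 11.321 = 92.945 → 92.9°C

92.9°C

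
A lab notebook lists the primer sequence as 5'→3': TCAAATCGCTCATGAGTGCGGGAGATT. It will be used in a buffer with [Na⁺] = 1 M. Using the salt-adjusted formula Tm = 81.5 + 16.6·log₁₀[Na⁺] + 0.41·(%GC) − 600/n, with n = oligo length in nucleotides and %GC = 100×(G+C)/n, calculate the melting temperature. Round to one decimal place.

79.0°C

Length n = 27. Scanning the sequence gives A=7, C=5, G=8, T=7.
G+C = 13, so %GC = 13/27 × 100 = 48.148%
Salt term: 16.6 × (0) = 0
GC term: 0.41 × 48.148 = 19.741; length term: −600/27 = −22.222
Tm = 81.5 + (0) + 19.741 − 22.222 = 79.019 → 79.0°C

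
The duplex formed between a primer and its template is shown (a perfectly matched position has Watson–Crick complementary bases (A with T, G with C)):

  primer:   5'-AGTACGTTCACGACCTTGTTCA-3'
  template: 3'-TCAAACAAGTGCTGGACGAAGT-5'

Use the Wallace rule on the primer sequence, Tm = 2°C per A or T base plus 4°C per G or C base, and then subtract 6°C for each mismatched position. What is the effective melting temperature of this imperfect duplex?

Primer base counts: A=5, T=7, G=4, C=6 → A+T=12, G+C=10
Perfect-match Tm = 2(12) + 4(10) = 24 + 40 = 64°C
Mismatches (positions where the bases are not complementary): 4 (at positions 4, 5, 17, 18)
Effective Tm = 64 − 4×6 = 64 − 24 = 40°C

40°C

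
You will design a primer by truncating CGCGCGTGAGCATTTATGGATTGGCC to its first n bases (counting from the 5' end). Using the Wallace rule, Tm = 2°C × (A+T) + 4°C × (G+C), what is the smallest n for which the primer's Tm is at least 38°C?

First 10 bases: CGCGCGTGAG → Tm = 36°C (< 38°C)
First 11 bases: CGCGCGTGAGC → Tm = 40°C (≥ 38°C)
Since every base adds ≥2°C, Tm only increases with n, so the threshold is first crossed at n = 11.

n = 11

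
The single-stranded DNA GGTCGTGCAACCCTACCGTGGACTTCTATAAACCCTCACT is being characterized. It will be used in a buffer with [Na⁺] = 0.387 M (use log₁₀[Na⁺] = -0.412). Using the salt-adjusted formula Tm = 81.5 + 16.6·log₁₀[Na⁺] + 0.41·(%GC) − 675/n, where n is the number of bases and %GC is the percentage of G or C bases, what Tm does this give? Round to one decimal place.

79.3°C

Length n = 40. Scanning the sequence gives C=14, T=10, A=9, G=7.
G+C = 21, so %GC = 21/40 × 100 = 52.5%
Salt term: 16.6 × (-0.412) = -6.839
GC term: 0.41 × 52.5 = 21.525; length term: −675/40 = −16.875
Tm = 81.5 + (-6.839) + 21.525 − 16.875 = 79.311 → 79.3°C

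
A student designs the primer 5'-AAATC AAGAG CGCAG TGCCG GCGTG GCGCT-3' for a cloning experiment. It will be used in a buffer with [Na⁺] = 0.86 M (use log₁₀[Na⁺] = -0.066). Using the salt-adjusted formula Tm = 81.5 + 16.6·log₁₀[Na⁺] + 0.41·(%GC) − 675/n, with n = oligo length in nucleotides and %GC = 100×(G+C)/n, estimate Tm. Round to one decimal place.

Length n = 30. Base counts: G=11, A=7, T=4, C=8
G+C = 19, so %GC = 19/30 × 100 = 63.333%
Salt term: 16.6 × (-0.066) = -1.096
GC term: 0.41 × 63.333 = 25.967; length term: −675/30 = −22.5
Tm = 81.5 + (-1.096) + 25.967 − 22.5 = 83.871 → 83.9°C

83.9°C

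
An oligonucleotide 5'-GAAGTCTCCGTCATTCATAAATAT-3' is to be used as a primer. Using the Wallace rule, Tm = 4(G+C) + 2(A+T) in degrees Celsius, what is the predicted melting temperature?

Base counts: C=5, T=8, G=3, A=8
AT pairs contribute 16, GC pairs contribute 8.
Tm = 4·8 + 2·16 = 32 + 32 = 64°C

64°C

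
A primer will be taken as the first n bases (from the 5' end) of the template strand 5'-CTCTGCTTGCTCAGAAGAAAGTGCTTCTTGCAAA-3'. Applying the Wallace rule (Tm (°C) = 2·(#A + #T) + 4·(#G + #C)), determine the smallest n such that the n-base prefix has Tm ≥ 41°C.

First 13 bases: CTCTGCTTGCTCA → Tm = 40°C (< 41°C)
First 14 bases: CTCTGCTTGCTCAG → Tm = 44°C (≥ 41°C)
Each additional base adds 2°C (A/T) or 4°C (G/C), so Tm is non-decreasing in n; n = 14 is the first length to reach 41°C.

n = 14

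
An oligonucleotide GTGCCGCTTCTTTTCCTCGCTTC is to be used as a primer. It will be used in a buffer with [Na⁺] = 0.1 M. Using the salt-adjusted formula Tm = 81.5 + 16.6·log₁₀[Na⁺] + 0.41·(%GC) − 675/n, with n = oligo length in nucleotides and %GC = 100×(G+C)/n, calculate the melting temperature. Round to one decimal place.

Length n = 23. C=9, T=10, G=4, A=0
G+C = 13, so %GC = 13/23 × 100 = 56.522%
Salt term: 16.6 × (-1) = -16.6
GC term: 0.41 × 56.522 = 23.174; length term: −675/23 = −29.348
Tm = 81.5 + (-16.6) + 23.174 − 29.348 = 58.726 → 58.7°C

58.7°C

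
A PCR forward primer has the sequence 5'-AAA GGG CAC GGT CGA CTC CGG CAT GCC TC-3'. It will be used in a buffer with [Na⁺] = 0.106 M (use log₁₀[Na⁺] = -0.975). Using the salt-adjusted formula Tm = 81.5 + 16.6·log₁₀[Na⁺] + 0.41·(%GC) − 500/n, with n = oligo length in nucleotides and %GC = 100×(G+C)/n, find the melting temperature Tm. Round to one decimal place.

74.9°C

Length n = 29. C=10, G=9, A=6, T=4
G+C = 19, so %GC = 19/29 × 100 = 65.517%
Salt term: 16.6 × (-0.975) = -16.185
GC term: 0.41 × 65.517 = 26.862; length term: −500/29 = −17.241
Tm = 81.5 + (-16.185) + 26.862 − 17.241 = 74.936 → 74.9°C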